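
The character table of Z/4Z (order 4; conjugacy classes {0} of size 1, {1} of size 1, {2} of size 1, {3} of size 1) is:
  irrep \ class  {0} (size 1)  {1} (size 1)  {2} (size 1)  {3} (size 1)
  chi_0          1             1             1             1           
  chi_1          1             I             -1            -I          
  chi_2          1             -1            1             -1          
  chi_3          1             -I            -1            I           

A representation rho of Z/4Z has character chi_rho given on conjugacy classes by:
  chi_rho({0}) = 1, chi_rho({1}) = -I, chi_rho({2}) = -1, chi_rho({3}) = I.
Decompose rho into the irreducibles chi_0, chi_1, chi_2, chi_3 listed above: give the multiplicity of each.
Multiplicities: chi_0: 0, chi_1: 0, chi_2: 0, chi_3: 1.

Working: Use <chi_rho, chi> = (1/|G|) sum_C |C| * chi_rho(C) * conj(chi(C)) with |G| = 4 for each irreducible chi in the table:
  <chi_rho, chi_0> = (1/4)[1*(1)*conj(1) + 1*(-I)*conj(1) + 1*(-1)*conj(1) + 1*(I)*conj(1)]
      = (1/4)[(1) + (-I) + (-1) + (I)] = 0/4 = 0
  <chi_rho, chi_1> = (1/4)[1*(1)*conj(1) + 1*(-I)*conj(I) + 1*(-1)*conj(-1) + 1*(I)*conj(-I)]
      = (1/4)[(1) + (-1) + (1) + (-1)] = 0/4 = 0
  <chi_rho, chi_2> = (1/4)[1*(1)*conj(1) + 1*(-I)*conj(-1) + 1*(-1)*conj(1) + 1*(I)*conj(-1)]
      = (1/4)[(1) + (I) + (-1) + (-I)] = 0/4 = 0
  <chi_rho, chi_3> = (1/4)[1*(1)*conj(1) + 1*(-I)*conj(-I) + 1*(-1)*conj(-1) + 1*(I)*conj(I)]
      = (1/4)[(1) + (1) + (1) + (1)] = 4/4 = 1
(Exp terms are combined using exp(i*s)*conj(exp(i*t)) = exp(i*(s-t)), and sums of them are collapsed using the identity that for every m > 1 the m distinct m-th roots of unity sum to 0, e.g. 1 + exp(2*I*pi/3) + exp(-2*I*pi/3) = 0.)
Dimension check: dim(rho) = sum (mult * dim) = 0*1 + 0*1 + 0*1 + 1*1 = 1 = chi_rho(e) = 1.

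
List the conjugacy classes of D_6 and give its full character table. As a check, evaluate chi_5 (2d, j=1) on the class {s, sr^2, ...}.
Conjugacy classes: {e} of size 1, {r^3} of size 1, {r^1, r^5} of size 2, {r^2, r^4} of size 2, {s, sr^2, ...} of size 3, {sr, sr^3, ...} of size 3.
Character table:
  irrep \ class              {e} (size 1)  {r^3} (size 1)  {r^1, r^5} (size 2)  {r^2, r^4} (size 2)  {s, sr^2, ...} (size 3)  {sr, sr^3, ...} (size 3)
  chi_1 (triv)               1             1               1                    1                    1                        1                       
  chi_2 (sign: r->1, s->-1)  1             1               1                    1                    -1                       -1                      
  chi_3 (r->-1, s->1)        1             -1              -1                   1                    1                        -1                      
  chi_4 (r->-1, s->-1)       1             -1              -1                   1                    -1                       1                       
  chi_5 (2d, j=1)            2             -2              1                    -1                   0                        0                       
  chi_6 (2d, j=2)            2             2               -1                   -1                   0                        0                       

Spot check: chi_5 (2d, j=1) on {s, sr^2, ...} = 0.

Derivation: D_6 has order 2*6 = 12 with 6 conjugacy classes, hence 6 irreducibles. Sum of squared dims 1 + 1 + 1 + 1 + 4 + 4 = 12 = |G|. Linear characters come from the abelianisation; the 2-dimensional irreps have character r^k -> 2*cos(2*pi*j*k/6), reflections -> 0.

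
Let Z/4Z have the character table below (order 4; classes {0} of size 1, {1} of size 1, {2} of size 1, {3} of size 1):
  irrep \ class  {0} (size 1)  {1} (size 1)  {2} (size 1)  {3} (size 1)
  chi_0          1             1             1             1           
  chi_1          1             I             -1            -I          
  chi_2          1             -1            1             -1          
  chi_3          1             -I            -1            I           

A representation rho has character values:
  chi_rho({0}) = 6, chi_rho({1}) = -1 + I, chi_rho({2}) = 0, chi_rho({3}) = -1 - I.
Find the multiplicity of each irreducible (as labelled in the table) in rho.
Multiplicities: chi_0: 1, chi_1: 2, chi_2: 2, chi_3: 1.

Use <chi_rho, chi> = (1/|G|) sum_C |C| * chi_rho(C) * conj(chi(C)) with |G| = 4 for each irreducible chi in the table:
  <chi_rho, chi_0> = (1/4)[1*(6)*conj(1) + 1*(-1 + I)*conj(1) + 1*(0)*conj(1) + 1*(-1 - I)*conj(1)]
      = (1/4)[(6) + (-1 + I) + (0) + (-1 - I)] = 4/4 = 1
  <chi_rho, chi_1> = (1/4)[1*(6)*conj(1) + 1*(-1 + I)*conj(I) + 1*(0)*conj(-1) + 1*(-1 - I)*conj(-I)]
      = (1/4)[(6) + (1 + I) + (0) + (1 - I)] = 8/4 = 2
  <chi_rho, chi_2> = (1/4)[1*(6)*conj(1) + 1*(-1 + I)*conj(-1) + 1*(0)*conj(1) + 1*(-1 - I)*conj(-1)]
      = (1/4)[(6) + (1 - I) + (0) + (1 + I)] = 8/4 = 2
  <chi_rho, chi_3> = (1/4)[1*(6)*conj(1) + 1*(-1 + I)*conj(-I) + 1*(0)*conj(-1) + 1*(-1 - I)*conj(I)]
      = (1/4)[(6) + (-1 - I) + (0) + (-1 + I)] = 4/4 = 1
(Exp terms are combined using exp(i*s)*conj(exp(i*t)) = exp(i*(s-t)), and sums of them are collapsed using the identity that for every m > 1 the m distinct m-th roots of unity sum to 0, e.g. 1 + exp(2*I*pi/3) + exp(-2*I*pi/3) = 0.)
Dimension check: dim(rho) = sum (mult * dim) = 1*1 + 2*1 + 2*1 + 1*1 = 6 = chi_rho(e) = 6.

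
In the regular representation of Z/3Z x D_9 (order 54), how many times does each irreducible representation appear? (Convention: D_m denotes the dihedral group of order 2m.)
Each irreducible V_i of dimension d_i appears with multiplicity d_i, i.e. rho_reg = (direct sum over all irreducibles V_i) d_i V_i. The irreducible dimensions for Z/3Z x D_9 are 1, 1, 1, 1, 1, 1, 2, 2, 2, 2, 2, 2, 2, 2, 2, 2, 2, 2: 6 irreducibles of dimension 1, each with multiplicity 1; 12 irreducibles of dimension 2, each with multiplicity 2. Total dimension 6*1*1 + 12*2*2 = 54 = |G|.

Argument: General theorem: in the regular representation of a finite group G, each irreducible appears with multiplicity equal to its dimension. Check: dim(rho_reg) = sum d_i^2 = 1 + 1 + 1 + 1 + 1 + 1 + 4 + 4 + 4 + 4 + 4 + 4 + 4 + 4 + 4 + 4 + 4 + 4 = 54 = |G|.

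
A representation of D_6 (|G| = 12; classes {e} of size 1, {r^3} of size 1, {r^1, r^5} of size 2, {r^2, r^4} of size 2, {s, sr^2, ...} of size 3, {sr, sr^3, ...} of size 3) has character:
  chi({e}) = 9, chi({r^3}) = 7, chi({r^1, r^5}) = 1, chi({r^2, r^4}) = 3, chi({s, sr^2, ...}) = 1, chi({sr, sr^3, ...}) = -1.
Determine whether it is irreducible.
Not irreducible (reducible): <chi, chi> = 13 > 1.

Reasoning: <chi, chi> = (1/|G|) sum_C |C| * |chi(C)|^2 = (1/12)[1*|9|^2 + 1*|7|^2 + 2*|1|^2 + 2*|3|^2 + 3*|1|^2 + 3*|-1|^2]
  = (1/12)[(81) + (49) + (2) + (18) + (3) + (3)] = 156/12 = 13.
A character is irreducible iff <chi, chi> = 1, so this representation is reducible.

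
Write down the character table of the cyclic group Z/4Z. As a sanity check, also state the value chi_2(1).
Character table of Z/4Z (irreps indexed chi_0,...,chi_3 with chi_k(m) = zeta_4^(k*m), zeta_4 = exp(2*pi*i/4)):
  irrep \ class  {0} (size 1)  {1} (size 1)  {2} (size 1)  {3} (size 1)
  chi_0          1             1             1             1           
  chi_1          1             I             -1            -I          
  chi_2          1             -1            1             -1          
  chi_3          1             -I            -1            I           

Spot check: chi_2(1) = zeta_4^(2*1) = zeta_4^2 = -1.

Explanation: Z/4Z is abelian, so all 4 irreducible complex representations are 1-dimensional. They are given by chi_k(m) = zeta_4^(k*m) for k = 0,...,3. Row orthogonality: sum_m chi_k(m) conj(chi_l(m)) = 4 * [k = l].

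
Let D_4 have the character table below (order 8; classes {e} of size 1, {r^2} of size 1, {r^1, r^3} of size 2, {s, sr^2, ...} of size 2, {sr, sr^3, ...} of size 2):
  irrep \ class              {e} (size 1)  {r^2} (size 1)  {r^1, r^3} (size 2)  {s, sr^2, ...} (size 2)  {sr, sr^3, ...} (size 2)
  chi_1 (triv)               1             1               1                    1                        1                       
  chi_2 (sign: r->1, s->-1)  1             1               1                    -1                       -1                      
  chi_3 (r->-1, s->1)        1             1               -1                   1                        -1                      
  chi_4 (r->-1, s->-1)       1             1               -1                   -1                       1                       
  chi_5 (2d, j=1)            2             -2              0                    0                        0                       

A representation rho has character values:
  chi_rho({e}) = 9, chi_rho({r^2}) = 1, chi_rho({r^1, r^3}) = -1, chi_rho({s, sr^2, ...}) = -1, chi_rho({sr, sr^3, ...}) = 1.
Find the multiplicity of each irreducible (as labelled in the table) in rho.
Multiplicities: chi_1: 1, chi_2: 1, chi_3: 1, chi_4: 2, chi_5: 2.

Argument: Use <chi_rho, chi> = (1/|G|) sum_C |C| * chi_rho(C) * conj(chi(C)) with |G| = 8 for each irreducible chi in the table:
  <chi_rho, chi_1> = (1/8)[1*(9)*conj(1) + 1*(1)*conj(1) + 2*(-1)*conj(1) + 2*(-1)*conj(1) + 2*(1)*conj(1)]
      = (1/8)[(9) + (1) + (-2) + (-2) + (2)] = 8/8 = 1
  <chi_rho, chi_2> = (1/8)[1*(9)*conj(1) + 1*(1)*conj(1) + 2*(-1)*conj(1) + 2*(-1)*conj(-1) + 2*(1)*conj(-1)]
      = (1/8)[(9) + (1) + (-2) + (2) + (-2)] = 8/8 = 1
  <chi_rho, chi_3> = (1/8)[1*(9)*conj(1) + 1*(1)*conj(1) + 2*(-1)*conj(-1) + 2*(-1)*conj(1) + 2*(1)*conj(-1)]
      = (1/8)[(9) + (1) + (2) + (-2) + (-2)] = 8/8 = 1
  <chi_rho, chi_4> = (1/8)[1*(9)*conj(1) + 1*(1)*conj(1) + 2*(-1)*conj(-1) + 2*(-1)*conj(-1) + 2*(1)*conj(1)]
      = (1/8)[(9) + (1) + (2) + (2) + (2)] = 16/8 = 2
  <chi_rho, chi_5> = (1/8)[1*(9)*conj(2) + 1*(1)*conj(-2) + 2*(-1)*conj(0) + 2*(-1)*conj(0) + 2*(1)*conj(0)]
      = (1/8)[(18) + (-2) + (0) + (0) + (0)] = 16/8 = 2
Dimension check: dim(rho) = sum (mult * dim) = 1*1 + 1*1 + 1*1 + 2*1 + 2*2 = 9 = chi_rho(e) = 9.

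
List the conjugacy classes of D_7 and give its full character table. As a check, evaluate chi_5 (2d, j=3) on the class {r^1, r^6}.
Conjugacy classes: {e} of size 1, {r^1, r^6} of size 2, {r^2, r^5} of size 2, {r^3, r^4} of size 2, {s, sr, ..., sr^6} of size 7.
Character table:
  irrep \ class              {e} (size 1)  {r^1, r^6} (size 2)  {r^2, r^5} (size 2)  {r^3, r^4} (size 2)  {s, sr, ..., sr^6} (size 7)
  chi_1 (triv)               1             1                    1                    1                    1                          
  chi_2 (sign: r->1, s->-1)  1             1                    1                    1                    -1                         
  chi_3 (2d, j=1)            2             2*cos(2*pi/7)        -2*cos(3*pi/7)       -2*cos(pi/7)         0                          
  chi_4 (2d, j=2)            2             -2*cos(3*pi/7)       -2*cos(pi/7)         2*cos(2*pi/7)        0                          
  chi_5 (2d, j=3)            2             -2*cos(pi/7)         2*cos(2*pi/7)        -2*cos(3*pi/7)       0                          

Spot check: chi_5 (2d, j=3) on {r^1, r^6} = -2*cos(pi/7).

Proof sketch: D_7 has order 2*7 = 14 with 5 conjugacy classes, hence 5 irreducibles. Sum of squared dims 1 + 1 + 4 + 4 + 4 = 14 = |G|. Linear characters come from the abelianisation; the 2-dimensional irreps have character r^k -> 2*cos(2*pi*j*k/7), reflections -> 0.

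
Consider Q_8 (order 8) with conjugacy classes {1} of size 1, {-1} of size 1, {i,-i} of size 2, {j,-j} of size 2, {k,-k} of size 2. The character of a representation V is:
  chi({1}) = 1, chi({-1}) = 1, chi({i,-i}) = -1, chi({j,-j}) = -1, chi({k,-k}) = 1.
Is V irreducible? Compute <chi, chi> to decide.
Irreducible: <chi, chi> = 1.

Proof sketch: <chi, chi> = (1/|G|) sum_C |C| * |chi(C)|^2 = (1/8)[1*|1|^2 + 1*|1|^2 + 2*|-1|^2 + 2*|-1|^2 + 2*|1|^2]
  = (1/8)[(1) + (1) + (2) + (2) + (2)] = 8/8 = 1.
A character is irreducible iff <chi, chi> = 1, so this representation is irreducible.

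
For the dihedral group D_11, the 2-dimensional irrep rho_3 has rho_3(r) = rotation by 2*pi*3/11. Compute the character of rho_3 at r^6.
chi_{rho_3}(r^6) = 2*cos(2*pi*3*6/11) = -2*cos(3*pi/11)

Derivation: rho_3(r^6) is rotation by angle 2*pi*3*6/11, whose trace is 2*cos(2*pi*3*6/11) = -2*cos(3*pi/11).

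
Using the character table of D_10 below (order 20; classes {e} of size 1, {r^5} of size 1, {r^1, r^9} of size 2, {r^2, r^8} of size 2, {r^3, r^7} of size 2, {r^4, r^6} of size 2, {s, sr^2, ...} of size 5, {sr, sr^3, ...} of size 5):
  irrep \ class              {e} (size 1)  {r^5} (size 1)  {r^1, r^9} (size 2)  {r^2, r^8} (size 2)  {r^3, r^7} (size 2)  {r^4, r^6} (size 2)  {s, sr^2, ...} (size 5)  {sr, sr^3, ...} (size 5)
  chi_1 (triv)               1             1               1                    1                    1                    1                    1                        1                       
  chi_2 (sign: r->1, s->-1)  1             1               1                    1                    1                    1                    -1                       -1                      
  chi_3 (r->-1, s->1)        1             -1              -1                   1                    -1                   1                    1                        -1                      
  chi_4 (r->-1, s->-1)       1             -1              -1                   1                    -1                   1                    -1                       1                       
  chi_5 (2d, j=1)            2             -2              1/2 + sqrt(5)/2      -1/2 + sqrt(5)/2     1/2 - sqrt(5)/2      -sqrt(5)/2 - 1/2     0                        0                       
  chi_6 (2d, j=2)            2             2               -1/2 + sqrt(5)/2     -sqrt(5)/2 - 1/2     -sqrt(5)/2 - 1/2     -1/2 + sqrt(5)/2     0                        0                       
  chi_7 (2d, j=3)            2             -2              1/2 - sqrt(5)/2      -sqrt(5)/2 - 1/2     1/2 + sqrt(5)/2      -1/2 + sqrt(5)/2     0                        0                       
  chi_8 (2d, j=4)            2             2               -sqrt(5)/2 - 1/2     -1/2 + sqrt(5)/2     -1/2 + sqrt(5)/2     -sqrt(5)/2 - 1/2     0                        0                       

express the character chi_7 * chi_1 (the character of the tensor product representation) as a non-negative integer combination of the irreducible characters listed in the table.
chi_7 tensor chi_1 = chi_7 (all other irreducibles have multiplicity 0).

Proof sketch: The character of a tensor product is the pointwise product (chi_7 * chi_1)(C) = chi_7(C) * chi_1(C):
  {e}: (2)*(1), {r^5}: (-2)*(1), {r^1, r^9}: (1/2 - sqrt(5)/2)*(1), {r^2, r^8}: (-sqrt(5)/2 - 1/2)*(1), {r^3, r^7}: (1/2 + sqrt(5)/2)*(1), {r^4, r^6}: (-1/2 + sqrt(5)/2)*(1), {s, sr^2, ...}: (0)*(1), {sr, sr^3, ...}: (0)*(1)
so (chi_7 * chi_1) takes values
  {e} -> 2, {r^5} -> -2, {r^1, r^9} -> 1/2 - sqrt(5)/2, {r^2, r^8} -> -sqrt(5)/2 - 1/2, {r^3, r^7} -> 1/2 + sqrt(5)/2, {r^4, r^6} -> -1/2 + sqrt(5)/2, {s, sr^2, ...} -> 0, {sr, sr^3, ...} -> 0.
Now take the inner product of this character with each irreducible chi from the table, <chi_7*chi_1, chi> = (1/20) sum_C |C| (chi_7*chi_1)(C) conj(chi(C)):
  <chi_7*chi_1, chi_1> = (1/20)[1*(2)*conj(1) + 1*(-2)*conj(1) + 2*(1/2 - sqrt(5)/2)*conj(1) + 2*(-sqrt(5)/2 - 1/2)*conj(1) + 2*(1/2 + sqrt(5)/2)*conj(1) + 2*(-1/2 + sqrt(5)/2)*conj(1) + 5*(0)*conj(1) + 5*(0)*conj(1)]
      = (1/20)[(2) + (-2) + (1 - sqrt(5)) + (-sqrt(5) - 1) + (1 + sqrt(5)) + (-1 + sqrt(5)) + (0) + (0)] = 0/20 = 0
  <chi_7*chi_1, chi_2> = (1/20)[1*(2)*conj(1) + 1*(-2)*conj(1) + 2*(1/2 - sqrt(5)/2)*conj(1) + 2*(-sqrt(5)/2 - 1/2)*conj(1) + 2*(1/2 + sqrt(5)/2)*conj(1) + 2*(-1/2 + sqrt(5)/2)*conj(1) + 5*(0)*conj(-1) + 5*(0)*conj(-1)]
      = (1/20)[(2) + (-2) + (1 - sqrt(5)) + (-sqrt(5) - 1) + (1 + sqrt(5)) + (-1 + sqrt(5)) + (0) + (0)] = 0/20 = 0
  <chi_7*chi_1, chi_3> = (1/20)[1*(2)*conj(1) + 1*(-2)*conj(-1) + 2*(1/2 - sqrt(5)/2)*conj(-1) + 2*(-sqrt(5)/2 - 1/2)*conj(1) + 2*(1/2 + sqrt(5)/2)*conj(-1) + 2*(-1/2 + sqrt(5)/2)*conj(1) + 5*(0)*conj(1) + 5*(0)*conj(-1)]
      = (1/20)[(2) + (2) + (-1 + sqrt(5)) + (-sqrt(5) - 1) + (-sqrt(5) - 1) + (-1 + sqrt(5)) + (0) + (0)] = 0/20 = 0
  <chi_7*chi_1, chi_4> = (1/20)[1*(2)*conj(1) + 1*(-2)*conj(-1) + 2*(1/2 - sqrt(5)/2)*conj(-1) + 2*(-sqrt(5)/2 - 1/2)*conj(1) + 2*(1/2 + sqrt(5)/2)*conj(-1) + 2*(-1/2 + sqrt(5)/2)*conj(1) + 5*(0)*conj(-1) + 5*(0)*conj(1)]
      = (1/20)[(2) + (2) + (-1 + sqrt(5)) + (-sqrt(5) - 1) + (-sqrt(5) - 1) + (-1 + sqrt(5)) + (0) + (0)] = 0/20 = 0
  <chi_7*chi_1, chi_5> = (1/20)[1*(2)*conj(2) + 1*(-2)*conj(-2) + 2*(1/2 - sqrt(5)/2)*conj(1/2 + sqrt(5)/2) + 2*(-sqrt(5)/2 - 1/2)*conj(-1/2 + sqrt(5)/2) + 2*(1/2 + sqrt(5)/2)*conj(1/2 - sqrt(5)/2) + 2*(-1/2 + sqrt(5)/2)*conj(-sqrt(5)/2 - 1/2) + 5*(0)*conj(0) + 5*(0)*conj(0)]
      = (1/20)[(4) + (4) + (-2) + (-2) + (-2) + (-2) + (0) + (0)] = 0/20 = 0
  <chi_7*chi_1, chi_6> = (1/20)[1*(2)*conj(2) + 1*(-2)*conj(2) + 2*(1/2 - sqrt(5)/2)*conj(-1/2 + sqrt(5)/2) + 2*(-sqrt(5)/2 - 1/2)*conj(-sqrt(5)/2 - 1/2) + 2*(1/2 + sqrt(5)/2)*conj(-sqrt(5)/2 - 1/2) + 2*(-1/2 + sqrt(5)/2)*conj(-1/2 + sqrt(5)/2) + 5*(0)*conj(0) + 5*(0)*conj(0)]
      = (1/20)[(4) + (-4) + (-3 + sqrt(5)) + (sqrt(5) + 3) + (-3 - sqrt(5)) + (3 - sqrt(5)) + (0) + (0)] = 0/20 = 0
  <chi_7*chi_1, chi_7> = (1/20)[1*(2)*conj(2) + 1*(-2)*conj(-2) + 2*(1/2 - sqrt(5)/2)*conj(1/2 - sqrt(5)/2) + 2*(-sqrt(5)/2 - 1/2)*conj(-sqrt(5)/2 - 1/2) + 2*(1/2 + sqrt(5)/2)*conj(1/2 + sqrt(5)/2) + 2*(-1/2 + sqrt(5)/2)*conj(-1/2 + sqrt(5)/2) + 5*(0)*conj(0) + 5*(0)*conj(0)]
      = (1/20)[(4) + (4) + (3 - sqrt(5)) + (sqrt(5) + 3) + (sqrt(5) + 3) + (3 - sqrt(5)) + (0) + (0)] = 20/20 = 1
  <chi_7*chi_1, chi_8> = (1/20)[1*(2)*conj(2) + 1*(-2)*conj(2) + 2*(1/2 - sqrt(5)/2)*conj(-sqrt(5)/2 - 1/2) + 2*(-sqrt(5)/2 - 1/2)*conj(-1/2 + sqrt(5)/2) + 2*(1/2 + sqrt(5)/2)*conj(-1/2 + sqrt(5)/2) + 2*(-1/2 + sqrt(5)/2)*conj(-sqrt(5)/2 - 1/2) + 5*(0)*conj(0) + 5*(0)*conj(0)]
      = (1/20)[(4) + (-4) + (2) + (-2) + (2) + (-2) + (0) + (0)] = 0/20 = 0
Hence the multiplicities are chi_7: 1. Dimension check: dim(chi_7)*dim(chi_1) = 2*1 = 2 and sum (mult * dim) = 1*2 = 2.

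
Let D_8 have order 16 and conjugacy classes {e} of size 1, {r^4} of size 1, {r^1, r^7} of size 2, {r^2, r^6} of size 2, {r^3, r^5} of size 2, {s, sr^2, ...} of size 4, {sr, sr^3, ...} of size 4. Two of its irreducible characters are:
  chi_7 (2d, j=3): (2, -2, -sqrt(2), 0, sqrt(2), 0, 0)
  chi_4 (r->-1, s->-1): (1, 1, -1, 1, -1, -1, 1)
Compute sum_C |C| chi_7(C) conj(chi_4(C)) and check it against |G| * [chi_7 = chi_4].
Sum = 0; so <chi_7, chi_4> = 0 (distinct irreducibles are orthogonal).

Working: Compute term by term over conjugacy classes (|C| * chi_7(C) * conj(chi_4(C))):
  1*(2)*conj(1) + 1*(-2)*conj(1) + 2*(-sqrt(2))*conj(-1) + 2*(0)*conj(1) + 2*(sqrt(2))*conj(-1) + 4*(0)*conj(-1) + 4*(0)*conj(1)
  = (2) + (-2) + (2*sqrt(2)) + (0) + (-2*sqrt(2)) + (0) + (0)
  = 0.
Dividing by |G| = 16 gives 0/16 = 0, matching the row-orthogonality relation <chi_7, chi_4> = [chi_7 = chi_4].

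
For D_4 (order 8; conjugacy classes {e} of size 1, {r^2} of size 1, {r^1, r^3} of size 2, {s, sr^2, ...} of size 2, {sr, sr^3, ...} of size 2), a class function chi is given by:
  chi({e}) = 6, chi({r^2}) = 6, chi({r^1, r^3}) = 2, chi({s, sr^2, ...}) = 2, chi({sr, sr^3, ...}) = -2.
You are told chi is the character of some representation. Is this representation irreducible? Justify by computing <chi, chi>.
Not irreducible (reducible): <chi, chi> = 12 > 1.

Reasoning: <chi, chi> = (1/|G|) sum_C |C| * |chi(C)|^2 = (1/8)[1*|6|^2 + 1*|6|^2 + 2*|2|^2 + 2*|2|^2 + 2*|-2|^2]
  = (1/8)[(36) + (36) + (8) + (8) + (8)] = 96/8 = 12.
A character is irreducible iff <chi, chi> = 1, so this representation is reducible.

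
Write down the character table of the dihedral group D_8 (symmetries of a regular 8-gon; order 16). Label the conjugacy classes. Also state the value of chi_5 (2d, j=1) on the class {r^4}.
Conjugacy classes: {e} of size 1, {r^4} of size 1, {r^1, r^7} of size 2, {r^2, r^6} of size 2, {r^3, r^5} of size 2, {s, sr^2, ...} of size 4, {sr, sr^3, ...} of size 4.
Character table:
  irrep \ class              {e} (size 1)  {r^4} (size 1)  {r^1, r^7} (size 2)  {r^2, r^6} (size 2)  {r^3, r^5} (size 2)  {s, sr^2, ...} (size 4)  {sr, sr^3, ...} (size 4)
  chi_1 (triv)               1             1               1                    1                    1                    1                        1                       
  chi_2 (sign: r->1, s->-1)  1             1               1                    1                    1                    -1                       -1                      
  chi_3 (r->-1, s->1)        1             1               -1                   1                    -1                   1                        -1                      
  chi_4 (r->-1, s->-1)       1             1               -1                   1                    -1                   -1                       1                       
  chi_5 (2d, j=1)            2             -2              sqrt(2)              0                    -sqrt(2)             0                        0                       
  chi_6 (2d, j=2)            2             2               0                    -2                   0                    0                        0                       
  chi_7 (2d, j=3)            2             -2              -sqrt(2)             0                    sqrt(2)              0                        0                       

Spot check: chi_5 (2d, j=1) on {r^4} = -2.

Details: D_8 has order 2*8 = 16 with 7 conjugacy classes, hence 7 irreducibles. Sum of squared dims 1 + 1 + 1 + 1 + 4 + 4 + 4 = 16 = |G|. Linear characters come from the abelianisation; the 2-dimensional irreps have character r^k -> 2*cos(2*pi*j*k/8), reflections -> 0.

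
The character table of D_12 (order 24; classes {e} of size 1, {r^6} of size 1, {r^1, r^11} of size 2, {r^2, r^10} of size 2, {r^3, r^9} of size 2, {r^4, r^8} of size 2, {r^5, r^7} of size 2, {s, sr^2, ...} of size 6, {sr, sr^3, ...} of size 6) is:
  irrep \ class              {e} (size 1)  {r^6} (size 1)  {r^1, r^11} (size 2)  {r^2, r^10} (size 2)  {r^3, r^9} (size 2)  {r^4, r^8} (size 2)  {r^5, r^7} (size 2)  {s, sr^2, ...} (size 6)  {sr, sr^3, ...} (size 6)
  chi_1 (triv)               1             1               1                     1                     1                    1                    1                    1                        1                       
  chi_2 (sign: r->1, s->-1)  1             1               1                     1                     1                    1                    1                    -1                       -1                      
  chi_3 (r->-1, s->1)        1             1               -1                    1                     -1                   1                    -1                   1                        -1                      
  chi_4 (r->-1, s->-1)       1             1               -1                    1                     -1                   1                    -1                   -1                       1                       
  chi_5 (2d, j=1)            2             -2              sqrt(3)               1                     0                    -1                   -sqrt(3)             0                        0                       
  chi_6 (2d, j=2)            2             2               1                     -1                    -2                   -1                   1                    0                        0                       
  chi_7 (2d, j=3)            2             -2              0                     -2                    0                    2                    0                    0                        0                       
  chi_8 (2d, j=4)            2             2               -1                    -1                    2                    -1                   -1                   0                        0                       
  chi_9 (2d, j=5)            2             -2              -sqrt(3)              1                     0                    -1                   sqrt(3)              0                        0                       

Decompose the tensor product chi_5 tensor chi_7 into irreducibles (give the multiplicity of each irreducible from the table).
chi_5 tensor chi_7 = chi_6 + chi_8 (all other irreducibles have multiplicity 0).

Solution. The character of a tensor product is the pointwise product (chi_5 * chi_7)(C) = chi_5(C) * chi_7(C):
  {e}: (2)*(2), {r^6}: (-2)*(-2), {r^1, r^11}: (sqrt(3))*(0), {r^2, r^10}: (1)*(-2), {r^3, r^9}: (0)*(0), {r^4, r^8}: (-1)*(2), {r^5, r^7}: (-sqrt(3))*(0), {s, sr^2, ...}: (0)*(0), {sr, sr^3, ...}: (0)*(0)
so (chi_5 * chi_7) takes values
  {e} -> 4, {r^6} -> 4, {r^1, r^11} -> 0, {r^2, r^10} -> -2, {r^3, r^9} -> 0, {r^4, r^8} -> -2, {r^5, r^7} -> 0, {s, sr^2, ...} -> 0, {sr, sr^3, ...} -> 0.
Now take the inner product of this character with each irreducible chi from the table, <chi_5*chi_7, chi> = (1/24) sum_C |C| (chi_5*chi_7)(C) conj(chi(C)):
  <chi_5*chi_7, chi_1> = (1/24)[1*(4)*conj(1) + 1*(4)*conj(1) + 2*(0)*conj(1) + 2*(-2)*conj(1) + 2*(0)*conj(1) + 2*(-2)*conj(1) + 2*(0)*conj(1) + 6*(0)*conj(1) + 6*(0)*conj(1)]
      = (1/24)[(4) + (4) + (0) + (-4) + (0) + (-4) + (0) + (0) + (0)] = 0/24 = 0
  <chi_5*chi_7, chi_2> = (1/24)[1*(4)*conj(1) + 1*(4)*conj(1) + 2*(0)*conj(1) + 2*(-2)*conj(1) + 2*(0)*conj(1) + 2*(-2)*conj(1) + 2*(0)*conj(1) + 6*(0)*conj(-1) + 6*(0)*conj(-1)]
      = (1/24)[(4) + (4) + (0) + (-4) + (0) + (-4) + (0) + (0) + (0)] = 0/24 = 0
  <chi_5*chi_7, chi_3> = (1/24)[1*(4)*conj(1) + 1*(4)*conj(1) + 2*(0)*conj(-1) + 2*(-2)*conj(1) + 2*(0)*conj(-1) + 2*(-2)*conj(1) + 2*(0)*conj(-1) + 6*(0)*conj(1) + 6*(0)*conj(-1)]
      = (1/24)[(4) + (4) + (0) + (-4) + (0) + (-4) + (0) + (0) + (0)] = 0/24 = 0
  <chi_5*chi_7, chi_4> = (1/24)[1*(4)*conj(1) + 1*(4)*conj(1) + 2*(0)*conj(-1) + 2*(-2)*conj(1) + 2*(0)*conj(-1) + 2*(-2)*conj(1) + 2*(0)*conj(-1) + 6*(0)*conj(-1) + 6*(0)*conj(1)]
      = (1/24)[(4) + (4) + (0) + (-4) + (0) + (-4) + (0) + (0) + (0)] = 0/24 = 0
  <chi_5*chi_7, chi_5> = (1/24)[1*(4)*conj(2) + 1*(4)*conj(-2) + 2*(0)*conj(sqrt(3)) + 2*(-2)*conj(1) + 2*(0)*conj(0) + 2*(-2)*conj(-1) + 2*(0)*conj(-sqrt(3)) + 6*(0)*conj(0) + 6*(0)*conj(0)]
      = (1/24)[(8) + (-8) + (0) + (-4) + (0) + (4) + (0) + (0) + (0)] = 0/24 = 0
  <chi_5*chi_7, chi_6> = (1/24)[1*(4)*conj(2) + 1*(4)*conj(2) + 2*(0)*conj(1) + 2*(-2)*conj(-1) + 2*(0)*conj(-2) + 2*(-2)*conj(-1) + 2*(0)*conj(1) + 6*(0)*conj(0) + 6*(0)*conj(0)]
      = (1/24)[(8) + (8) + (0) + (4) + (0) + (4) + (0) + (0) + (0)] = 24/24 = 1
  <chi_5*chi_7, chi_7> = (1/24)[1*(4)*conj(2) + 1*(4)*conj(-2) + 2*(0)*conj(0) + 2*(-2)*conj(-2) + 2*(0)*conj(0) + 2*(-2)*conj(2) + 2*(0)*conj(0) + 6*(0)*conj(0) + 6*(0)*conj(0)]
      = (1/24)[(8) + (-8) + (0) + (8) + (0) + (-8) + (0) + (0) + (0)] = 0/24 = 0
  <chi_5*chi_7, chi_8> = (1/24)[1*(4)*conj(2) + 1*(4)*conj(2) + 2*(0)*conj(-1) + 2*(-2)*conj(-1) + 2*(0)*conj(2) + 2*(-2)*conj(-1) + 2*(0)*conj(-1) + 6*(0)*conj(0) + 6*(0)*conj(0)]
      = (1/24)[(8) + (8) + (0) + (4) + (0) + (4) + (0) + (0) + (0)] = 24/24 = 1
  <chi_5*chi_7, chi_9> = (1/24)[1*(4)*conj(2) + 1*(4)*conj(-2) + 2*(0)*conj(-sqrt(3)) + 2*(-2)*conj(1) + 2*(0)*conj(0) + 2*(-2)*conj(-1) + 2*(0)*conj(sqrt(3)) + 6*(0)*conj(0) + 6*(0)*conj(0)]
      = (1/24)[(8) + (-8) + (0) + (-4) + (0) + (4) + (0) + (0) + (0)] = 0/24 = 0
Hence the multiplicities are chi_6: 1, chi_8: 1. Dimension check: dim(chi_5)*dim(chi_7) = 2*2 = 4 and sum (mult * dim) = 1*2 + 1*2 = 4.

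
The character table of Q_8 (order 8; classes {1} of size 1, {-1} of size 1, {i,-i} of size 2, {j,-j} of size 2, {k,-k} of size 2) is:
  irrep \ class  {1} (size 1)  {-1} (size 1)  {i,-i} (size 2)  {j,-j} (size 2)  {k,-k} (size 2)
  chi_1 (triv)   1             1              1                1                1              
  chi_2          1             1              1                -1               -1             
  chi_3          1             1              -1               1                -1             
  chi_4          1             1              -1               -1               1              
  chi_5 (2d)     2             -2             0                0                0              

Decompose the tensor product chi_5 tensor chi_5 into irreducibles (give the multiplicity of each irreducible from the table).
chi_5 tensor chi_5 = chi_1 + chi_2 + chi_3 + chi_4 (all other irreducibles have multiplicity 0).

Solution. The character of a tensor product is the pointwise product (chi_5 * chi_5)(C) = chi_5(C) * chi_5(C):
  {1}: (2)*(2), {-1}: (-2)*(-2), {i,-i}: (0)*(0), {j,-j}: (0)*(0), {k,-k}: (0)*(0)
so (chi_5 * chi_5) takes values
  {1} -> 4, {-1} -> 4, {i,-i} -> 0, {j,-j} -> 0, {k,-k} -> 0.
Now take the inner product of this character with each irreducible chi from the table, <chi_5*chi_5, chi> = (1/8) sum_C |C| (chi_5*chi_5)(C) conj(chi(C)):
  <chi_5*chi_5, chi_1> = (1/8)[1*(4)*conj(1) + 1*(4)*conj(1) + 2*(0)*conj(1) + 2*(0)*conj(1) + 2*(0)*conj(1)]
      = (1/8)[(4) + (4) + (0) + (0) + (0)] = 8/8 = 1
  <chi_5*chi_5, chi_2> = (1/8)[1*(4)*conj(1) + 1*(4)*conj(1) + 2*(0)*conj(1) + 2*(0)*conj(-1) + 2*(0)*conj(-1)]
      = (1/8)[(4) + (4) + (0) + (0) + (0)] = 8/8 = 1
  <chi_5*chi_5, chi_3> = (1/8)[1*(4)*conj(1) + 1*(4)*conj(1) + 2*(0)*conj(-1) + 2*(0)*conj(1) + 2*(0)*conj(-1)]
      = (1/8)[(4) + (4) + (0) + (0) + (0)] = 8/8 = 1
  <chi_5*chi_5, chi_4> = (1/8)[1*(4)*conj(1) + 1*(4)*conj(1) + 2*(0)*conj(-1) + 2*(0)*conj(-1) + 2*(0)*conj(1)]
      = (1/8)[(4) + (4) + (0) + (0) + (0)] = 8/8 = 1
  <chi_5*chi_5, chi_5> = (1/8)[1*(4)*conj(2) + 1*(4)*conj(-2) + 2*(0)*conj(0) + 2*(0)*conj(0) + 2*(0)*conj(0)]
      = (1/8)[(8) + (-8) + (0) + (0) + (0)] = 0/8 = 0
Hence the multiplicities are chi_1: 1, chi_2: 1, chi_3: 1, chi_4: 1. Dimension check: dim(chi_5)*dim(chi_5) = 2*2 = 4 and sum (mult * dim) = 1*1 + 1*1 + 1*1 + 1*1 = 4.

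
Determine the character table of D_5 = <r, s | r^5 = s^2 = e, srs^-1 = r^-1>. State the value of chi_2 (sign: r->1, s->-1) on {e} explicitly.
Conjugacy classes: {e} of size 1, {r^1, r^4} of size 2, {r^2, r^3} of size 2, {s, sr, ..., sr^4} of size 5.
Character table:
  irrep \ class              {e} (size 1)  {r^1, r^4} (size 2)  {r^2, r^3} (size 2)  {s, sr, ..., sr^4} (size 5)
  chi_1 (triv)               1             1                    1                    1                          
  chi_2 (sign: r->1, s->-1)  1             1                    1                    -1                         
  chi_3 (2d, j=1)            2             -1/2 + sqrt(5)/2     -sqrt(5)/2 - 1/2     0                          
  chi_4 (2d, j=2)            2             -sqrt(5)/2 - 1/2     -1/2 + sqrt(5)/2     0                          

Spot check: chi_2 (sign: r->1, s->-1) on {e} = 1.

Derivation: D_5 has order 2*5 = 10 with 4 conjugacy classes, hence 4 irreducibles. Sum of squared dims 1 + 1 + 4 + 4 = 10 = |G|. Linear characters come from the abelianisation; the 2-dimensional irreps have character r^k -> 2*cos(2*pi*j*k/5), reflections -> 0.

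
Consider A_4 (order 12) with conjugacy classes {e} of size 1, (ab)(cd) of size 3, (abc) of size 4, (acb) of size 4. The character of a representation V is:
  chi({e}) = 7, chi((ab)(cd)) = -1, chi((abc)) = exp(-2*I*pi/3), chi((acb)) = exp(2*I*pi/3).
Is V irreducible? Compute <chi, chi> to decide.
Not irreducible (reducible): <chi, chi> = 5 > 1.

Argument: <chi, chi> = (1/|G|) sum_C |C| * |chi(C)|^2 = (1/12)[1*|7|^2 + 3*|-1|^2 + 4*|exp(-2*I*pi/3)|^2 + 4*|exp(2*I*pi/3)|^2]
  = (1/12)[(49) + (3) + (4) + (4)] = 60/12 = 5.
(Exp terms are combined using exp(i*s)*conj(exp(i*t)) = exp(i*(s-t)), and sums of them are collapsed using the identity that for every m > 1 the m distinct m-th roots of unity sum to 0, e.g. 1 + exp(2*I*pi/3) + exp(-2*I*pi/3) = 0.)
A character is irreducible iff <chi, chi> = 1, so this representation is reducible.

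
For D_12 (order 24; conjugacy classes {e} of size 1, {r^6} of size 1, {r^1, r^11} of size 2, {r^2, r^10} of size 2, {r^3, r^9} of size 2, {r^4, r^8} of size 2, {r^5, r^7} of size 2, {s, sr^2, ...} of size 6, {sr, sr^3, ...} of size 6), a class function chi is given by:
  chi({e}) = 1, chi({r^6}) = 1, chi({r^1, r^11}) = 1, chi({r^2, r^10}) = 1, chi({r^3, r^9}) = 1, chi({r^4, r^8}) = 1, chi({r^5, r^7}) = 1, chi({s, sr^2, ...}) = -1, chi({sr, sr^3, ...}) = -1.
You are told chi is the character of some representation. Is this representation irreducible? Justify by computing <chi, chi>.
Irreducible: <chi, chi> = 1.

Reasoning: <chi, chi> = (1/|G|) sum_C |C| * |chi(C)|^2 = (1/24)[1*|1|^2 + 1*|1|^2 + 2*|1|^2 + 2*|1|^2 + 2*|1|^2 + 2*|1|^2 + 2*|1|^2 + 6*|-1|^2 + 6*|-1|^2]
  = (1/24)[(1) + (1) + (2) + (2) + (2) + (2) + (2) + (6) + (6)] = 24/24 = 1.
A character is irreducible iff <chi, chi> = 1, so this representation is irreducible.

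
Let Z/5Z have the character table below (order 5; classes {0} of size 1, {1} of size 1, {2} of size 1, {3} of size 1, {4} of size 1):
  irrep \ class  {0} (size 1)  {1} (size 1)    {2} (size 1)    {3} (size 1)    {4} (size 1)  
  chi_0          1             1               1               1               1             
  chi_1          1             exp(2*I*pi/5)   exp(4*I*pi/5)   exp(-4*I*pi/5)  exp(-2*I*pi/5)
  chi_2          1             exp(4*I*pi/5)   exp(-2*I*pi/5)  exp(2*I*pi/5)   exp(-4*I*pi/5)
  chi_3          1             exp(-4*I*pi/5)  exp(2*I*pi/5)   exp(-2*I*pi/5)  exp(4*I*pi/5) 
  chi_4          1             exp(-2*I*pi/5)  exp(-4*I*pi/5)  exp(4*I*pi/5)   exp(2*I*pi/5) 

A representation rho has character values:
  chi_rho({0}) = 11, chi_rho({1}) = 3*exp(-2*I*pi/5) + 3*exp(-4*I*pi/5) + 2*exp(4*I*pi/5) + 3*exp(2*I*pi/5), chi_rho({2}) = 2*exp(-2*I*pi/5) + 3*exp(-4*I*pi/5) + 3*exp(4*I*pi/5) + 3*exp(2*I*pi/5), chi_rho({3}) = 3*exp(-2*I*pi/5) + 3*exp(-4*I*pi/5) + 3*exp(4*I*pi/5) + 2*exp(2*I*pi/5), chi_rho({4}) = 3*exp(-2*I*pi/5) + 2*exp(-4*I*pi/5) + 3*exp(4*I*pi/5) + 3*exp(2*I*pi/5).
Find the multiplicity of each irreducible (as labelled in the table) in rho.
Multiplicities: chi_0: 0, chi_1: 3, chi_2: 2, chi_3: 3, chi_4: 3.

Proof sketch: Use <chi_rho, chi> = (1/|G|) sum_C |C| * chi_rho(C) * conj(chi(C)) with |G| = 5 for each irreducible chi in the table:
  <chi_rho, chi_0> = (1/5)[1*(11)*conj(1) + 1*(3*exp(-2*I*pi/5) + 3*exp(-4*I*pi/5) + 2*exp(4*I*pi/5) + 3*exp(2*I*pi/5))*conj(1) + 1*(2*exp(-2*I*pi/5) + 3*exp(-4*I*pi/5) + 3*exp(4*I*pi/5) + 3*exp(2*I*pi/5))*conj(1) + 1*(3*exp(-2*I*pi/5) + 3*exp(-4*I*pi/5) + 3*exp(4*I*pi/5) + 2*exp(2*I*pi/5))*conj(1) + 1*(3*exp(-2*I*pi/5) + 2*exp(-4*I*pi/5) + 3*exp(4*I*pi/5) + 3*exp(2*I*pi/5))*conj(1)]
      = (1/5)[(11) + (3*exp(-2*I*pi/5) + 3*exp(-4*I*pi/5) + 2*exp(4*I*pi/5) + 3*exp(2*I*pi/5)) + (2*exp(-2*I*pi/5) + 3*exp(-4*I*pi/5) + 3*exp(4*I*pi/5) + 3*exp(2*I*pi/5)) + (3*exp(-2*I*pi/5) + 3*exp(-4*I*pi/5) + 3*exp(4*I*pi/5) + 2*exp(2*I*pi/5)) + (3*exp(-2*I*pi/5) + 2*exp(-4*I*pi/5) + 3*exp(4*I*pi/5) + 3*exp(2*I*pi/5))] = 0/5 = 0
  <chi_rho, chi_1> = (1/5)[1*(11)*conj(1) + 1*(3*exp(-2*I*pi/5) + 3*exp(-4*I*pi/5) + 2*exp(4*I*pi/5) + 3*exp(2*I*pi/5))*conj(exp(2*I*pi/5)) + 1*(2*exp(-2*I*pi/5) + 3*exp(-4*I*pi/5) + 3*exp(4*I*pi/5) + 3*exp(2*I*pi/5))*conj(exp(4*I*pi/5)) + 1*(3*exp(-2*I*pi/5) + 3*exp(-4*I*pi/5) + 3*exp(4*I*pi/5) + 2*exp(2*I*pi/5))*conj(exp(-4*I*pi/5)) + 1*(3*exp(-2*I*pi/5) + 2*exp(-4*I*pi/5) + 3*exp(4*I*pi/5) + 3*exp(2*I*pi/5))*conj(exp(-2*I*pi/5))]
      = (1/5)[(11) + (3 + 3*exp(-4*I*pi/5) + 3*exp(4*I*pi/5) + 2*exp(2*I*pi/5)) + (3 + 3*exp(-2*I*pi/5) + 2*exp(4*I*pi/5) + 3*exp(2*I*pi/5)) + (3 + 3*exp(-2*I*pi/5) + 2*exp(-4*I*pi/5) + 3*exp(2*I*pi/5)) + (3 + 2*exp(-2*I*pi/5) + 3*exp(-4*I*pi/5) + 3*exp(4*I*pi/5))] = 15/5 = 3
  <chi_rho, chi_2> = (1/5)[1*(11)*conj(1) + 1*(3*exp(-2*I*pi/5) + 3*exp(-4*I*pi/5) + 2*exp(4*I*pi/5) + 3*exp(2*I*pi/5))*conj(exp(4*I*pi/5)) + 1*(2*exp(-2*I*pi/5) + 3*exp(-4*I*pi/5) + 3*exp(4*I*pi/5) + 3*exp(2*I*pi/5))*conj(exp(-2*I*pi/5)) + 1*(3*exp(-2*I*pi/5) + 3*exp(-4*I*pi/5) + 3*exp(4*I*pi/5) + 2*exp(2*I*pi/5))*conj(exp(2*I*pi/5)) + 1*(3*exp(-2*I*pi/5) + 2*exp(-4*I*pi/5) + 3*exp(4*I*pi/5) + 3*exp(2*I*pi/5))*conj(exp(-4*I*pi/5))]
      = (1/5)[(11) + (2 + 3*exp(-2*I*pi/5) + 3*exp(4*I*pi/5) + 3*exp(2*I*pi/5)) + (2 + 3*exp(-2*I*pi/5) + 3*exp(-4*I*pi/5) + 3*exp(4*I*pi/5)) + (2 + 3*exp(-4*I*pi/5) + 3*exp(4*I*pi/5) + 3*exp(2*I*pi/5)) + (2 + 3*exp(-2*I*pi/5) + 3*exp(-4*I*pi/5) + 3*exp(2*I*pi/5))] = 10/5 = 2
  <chi_rho, chi_3> = (1/5)[1*(11)*conj(1) + 1*(3*exp(-2*I*pi/5) + 3*exp(-4*I*pi/5) + 2*exp(4*I*pi/5) + 3*exp(2*I*pi/5))*conj(exp(-4*I*pi/5)) + 1*(2*exp(-2*I*pi/5) + 3*exp(-4*I*pi/5) + 3*exp(4*I*pi/5) + 3*exp(2*I*pi/5))*conj(exp(2*I*pi/5)) + 1*(3*exp(-2*I*pi/5) + 3*exp(-4*I*pi/5) + 3*exp(4*I*pi/5) + 2*exp(2*I*pi/5))*conj(exp(-2*I*pi/5)) + 1*(3*exp(-2*I*pi/5) + 2*exp(-4*I*pi/5) + 3*exp(4*I*pi/5) + 3*exp(2*I*pi/5))*conj(exp(4*I*pi/5))]
      = (1/5)[(11) + (3 + 2*exp(-2*I*pi/5) + 3*exp(-4*I*pi/5) + 3*exp(2*I*pi/5)) + (3 + 2*exp(-4*I*pi/5) + 3*exp(4*I*pi/5) + 3*exp(2*I*pi/5)) + (3 + 3*exp(-2*I*pi/5) + 3*exp(-4*I*pi/5) + 2*exp(4*I*pi/5)) + (3 + 3*exp(-2*I*pi/5) + 3*exp(4*I*pi/5) + 2*exp(2*I*pi/5))] = 15/5 = 3
  <chi_rho, chi_4> = (1/5)[1*(11)*conj(1) + 1*(3*exp(-2*I*pi/5) + 3*exp(-4*I*pi/5) + 2*exp(4*I*pi/5) + 3*exp(2*I*pi/5))*conj(exp(-2*I*pi/5)) + 1*(2*exp(-2*I*pi/5) + 3*exp(-4*I*pi/5) + 3*exp(4*I*pi/5) + 3*exp(2*I*pi/5))*conj(exp(-4*I*pi/5)) + 1*(3*exp(-2*I*pi/5) + 3*exp(-4*I*pi/5) + 3*exp(4*I*pi/5) + 2*exp(2*I*pi/5))*conj(exp(4*I*pi/5)) + 1*(3*exp(-2*I*pi/5) + 2*exp(-4*I*pi/5) + 3*exp(4*I*pi/5) + 3*exp(2*I*pi/5))*conj(exp(2*I*pi/5))]
      = (1/5)[(11) + (3 + 3*exp(-2*I*pi/5) + 2*exp(-4*I*pi/5) + 3*exp(4*I*pi/5)) + (3 + 3*exp(-2*I*pi/5) + 3*exp(-4*I*pi/5) + 2*exp(2*I*pi/5)) + (3 + 2*exp(-2*I*pi/5) + 3*exp(4*I*pi/5) + 3*exp(2*I*pi/5)) + (3 + 3*exp(-4*I*pi/5) + 2*exp(4*I*pi/5) + 3*exp(2*I*pi/5))] = 15/5 = 3
(Exp terms are combined using exp(i*s)*conj(exp(i*t)) = exp(i*(s-t)), and sums of them are collapsed using the identity that for every m > 1 the m distinct m-th roots of unity sum to 0, e.g. 1 + exp(2*I*pi/3) + exp(-2*I*pi/3) = 0.)
Dimension check: dim(rho) = sum (mult * dim) = 0*1 + 3*1 + 2*1 + 3*1 + 3*1 = 11 = chi_rho(e) = 11.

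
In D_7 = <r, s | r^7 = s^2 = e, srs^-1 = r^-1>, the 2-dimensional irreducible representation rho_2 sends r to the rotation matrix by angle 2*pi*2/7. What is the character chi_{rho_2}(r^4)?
chi_{rho_2}(r^4) = 2*cos(2*pi*2*4/7) = 2*cos(16*pi/7)

rho_2(r^4) is rotation by angle 2*pi*2*4/7, whose trace is 2*cos(2*pi*2*4/7) = 2*cos(16*pi/7).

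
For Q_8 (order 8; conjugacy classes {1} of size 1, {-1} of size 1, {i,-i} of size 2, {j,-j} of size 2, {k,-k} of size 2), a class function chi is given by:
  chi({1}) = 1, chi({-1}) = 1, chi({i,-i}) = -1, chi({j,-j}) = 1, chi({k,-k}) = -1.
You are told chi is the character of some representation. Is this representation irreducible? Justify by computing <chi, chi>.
Irreducible: <chi, chi> = 1.

Reasoning: <chi, chi> = (1/|G|) sum_C |C| * |chi(C)|^2 = (1/8)[1*|1|^2 + 1*|1|^2 + 2*|-1|^2 + 2*|1|^2 + 2*|-1|^2]
  = (1/8)[(1) + (1) + (2) + (2) + (2)] = 8/8 = 1.
A character is irreducible iff <chi, chi> = 1, so this representation is irreducible.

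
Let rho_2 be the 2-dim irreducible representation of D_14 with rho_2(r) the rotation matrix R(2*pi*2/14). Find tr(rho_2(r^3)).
chi_{rho_2}(r^3) = 2*cos(2*pi*2*3/14) = -2*cos(pi/7)

Explanation: rho_2(r^3) is rotation by angle 2*pi*2*3/14, whose trace is 2*cos(2*pi*2*3/14) = -2*cos(pi/7).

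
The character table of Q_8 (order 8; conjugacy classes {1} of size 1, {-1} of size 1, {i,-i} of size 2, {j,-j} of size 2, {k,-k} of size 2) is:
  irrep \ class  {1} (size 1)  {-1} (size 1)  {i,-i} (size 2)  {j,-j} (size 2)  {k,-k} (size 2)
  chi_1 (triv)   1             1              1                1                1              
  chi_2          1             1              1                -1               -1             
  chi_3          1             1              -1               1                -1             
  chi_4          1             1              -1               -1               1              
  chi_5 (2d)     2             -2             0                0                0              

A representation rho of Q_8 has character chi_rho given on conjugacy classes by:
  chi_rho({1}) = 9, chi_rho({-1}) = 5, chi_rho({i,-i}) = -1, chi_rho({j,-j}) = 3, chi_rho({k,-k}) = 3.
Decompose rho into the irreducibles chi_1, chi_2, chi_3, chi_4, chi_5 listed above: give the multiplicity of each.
Multiplicities: chi_1: 3, chi_2: 0, chi_3: 2, chi_4: 2, chi_5: 1.

Derivation: Use <chi_rho, chi> = (1/|G|) sum_C |C| * chi_rho(C) * conj(chi(C)) with |G| = 8 for each irreducible chi in the table:
  <chi_rho, chi_1> = (1/8)[1*(9)*conj(1) + 1*(5)*conj(1) + 2*(-1)*conj(1) + 2*(3)*conj(1) + 2*(3)*conj(1)]
      = (1/8)[(9) + (5) + (-2) + (6) + (6)] = 24/8 = 3
  <chi_rho, chi_2> = (1/8)[1*(9)*conj(1) + 1*(5)*conj(1) + 2*(-1)*conj(1) + 2*(3)*conj(-1) + 2*(3)*conj(-1)]
      = (1/8)[(9) + (5) + (-2) + (-6) + (-6)] = 0/8 = 0
  <chi_rho, chi_3> = (1/8)[1*(9)*conj(1) + 1*(5)*conj(1) + 2*(-1)*conj(-1) + 2*(3)*conj(1) + 2*(3)*conj(-1)]
      = (1/8)[(9) + (5) + (2) + (6) + (-6)] = 16/8 = 2
  <chi_rho, chi_4> = (1/8)[1*(9)*conj(1) + 1*(5)*conj(1) + 2*(-1)*conj(-1) + 2*(3)*conj(-1) + 2*(3)*conj(1)]
      = (1/8)[(9) + (5) + (2) + (-6) + (6)] = 16/8 = 2
  <chi_rho, chi_5> = (1/8)[1*(9)*conj(2) + 1*(5)*conj(-2) + 2*(-1)*conj(0) + 2*(3)*conj(0) + 2*(3)*conj(0)]
      = (1/8)[(18) + (-10) + (0) + (0) + (0)] = 8/8 = 1
Dimension check: dim(rho) = sum (mult * dim) = 3*1 + 0*1 + 2*1 + 2*1 + 1*2 = 9 = chi_rho(e) = 9.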